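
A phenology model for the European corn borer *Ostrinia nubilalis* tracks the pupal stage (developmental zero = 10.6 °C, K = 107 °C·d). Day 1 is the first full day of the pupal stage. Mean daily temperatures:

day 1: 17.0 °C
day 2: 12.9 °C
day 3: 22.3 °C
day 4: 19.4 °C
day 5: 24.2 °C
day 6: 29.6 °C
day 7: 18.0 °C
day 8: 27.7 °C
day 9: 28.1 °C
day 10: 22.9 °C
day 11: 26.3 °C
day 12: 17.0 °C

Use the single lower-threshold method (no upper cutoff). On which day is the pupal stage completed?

Daily DD above 10.6 °C: 6.4, 2.3, 11.7, 8.8, 13.6, 19.0, 7.4, 17.1, 17.5, 12.3, 15.7, 6.4.
Cumulative: 6.4, 8.7, 20.4, 29.2, 42.8, 61.8, 69.2, 86.3, 103.8, 116.1, 131.8, 138.2.
The total first reaches 107 DD on day 10.

day 10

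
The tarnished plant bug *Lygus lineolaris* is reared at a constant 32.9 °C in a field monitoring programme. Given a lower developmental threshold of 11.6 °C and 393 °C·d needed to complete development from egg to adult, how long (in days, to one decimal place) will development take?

Daily accumulation = 32.9 − 11.6 = 21.3 DD/day.
Duration = 393 / 21.3 = 18.451 ≈ 18.5 days.

18.5 days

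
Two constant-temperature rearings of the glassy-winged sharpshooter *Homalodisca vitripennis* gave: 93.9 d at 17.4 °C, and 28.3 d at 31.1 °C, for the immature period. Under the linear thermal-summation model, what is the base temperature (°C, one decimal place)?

Linear rate model ⇒ the product D·(T − T_b) is constant across temperatures.
93.9·(17.4 − T_b) = 28.3·(31.1 − T_b)
T_b = (93.9·17.4 − 28.3·31.1) / (93.9 − 28.3) = 753.73 / 65.6 = 11.490 °C ≈ 11.5 °C.

11.5 °C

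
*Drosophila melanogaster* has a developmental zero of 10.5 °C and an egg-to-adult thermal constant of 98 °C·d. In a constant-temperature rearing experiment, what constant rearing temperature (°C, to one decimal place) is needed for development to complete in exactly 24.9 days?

Required daily accumulation = 98 / 24.9 = 3.936 DD/day.
T = T_base + 3.936 = 10.5 + 3.936 = 14.436 ≈ 14.4 °C.

14.4 °C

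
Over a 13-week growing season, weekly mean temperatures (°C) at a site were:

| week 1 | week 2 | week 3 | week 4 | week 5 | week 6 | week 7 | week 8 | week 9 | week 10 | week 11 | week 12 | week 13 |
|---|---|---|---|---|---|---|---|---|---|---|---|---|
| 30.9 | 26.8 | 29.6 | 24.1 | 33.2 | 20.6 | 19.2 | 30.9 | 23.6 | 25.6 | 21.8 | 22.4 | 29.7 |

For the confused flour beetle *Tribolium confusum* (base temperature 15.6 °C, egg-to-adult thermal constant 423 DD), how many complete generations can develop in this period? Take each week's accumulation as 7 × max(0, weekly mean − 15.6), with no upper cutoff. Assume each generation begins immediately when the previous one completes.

Weekly DD (7 × max(0, T̄ − 15.6)): 107.1, 78.4, 98.0, 59.5, 123.2, 35.0, 25.2, 107.1, 56.0, 70.0, 43.4, 47.6, 98.7.
Season total = 949.2 DD.
Complete generations = ⌊949.2 / 423⌋ = 2.

2 generations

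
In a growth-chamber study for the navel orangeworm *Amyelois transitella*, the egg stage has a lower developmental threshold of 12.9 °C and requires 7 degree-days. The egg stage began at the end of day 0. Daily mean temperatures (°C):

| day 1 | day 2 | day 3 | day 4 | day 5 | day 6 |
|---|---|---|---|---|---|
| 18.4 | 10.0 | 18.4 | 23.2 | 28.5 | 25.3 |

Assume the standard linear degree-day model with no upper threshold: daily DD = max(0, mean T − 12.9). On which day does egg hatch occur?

Daily DD above 12.9 °C: 5.5, 0.0, 5.5, 10.3, 15.6, 12.4.
Cumulative: 5.5, 5.5, 11.0, 21.3, 36.9, 49.3.
The total first reaches 7 DD on day 3.

day 3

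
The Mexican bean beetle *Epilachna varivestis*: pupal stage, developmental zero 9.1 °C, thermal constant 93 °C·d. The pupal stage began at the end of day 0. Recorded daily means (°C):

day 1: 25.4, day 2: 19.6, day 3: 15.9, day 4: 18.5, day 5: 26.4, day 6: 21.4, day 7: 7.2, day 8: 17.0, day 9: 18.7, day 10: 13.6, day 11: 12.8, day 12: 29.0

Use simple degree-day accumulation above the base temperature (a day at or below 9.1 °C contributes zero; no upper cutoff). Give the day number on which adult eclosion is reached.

day 10

Daily DD above 9.1 °C: 16.3, 10.5, 6.8, 9.4, 17.3, 12.3, 0.0, 7.9, 9.6, 4.5, 3.7, 19.9.
Cumulative: 16.3, 26.8, 33.6, 43.0, 60.3, 72.6, 72.6, 80.5, 90.1, 94.6, 98.3, 118.2.
The total first reaches 93 DD on day 10.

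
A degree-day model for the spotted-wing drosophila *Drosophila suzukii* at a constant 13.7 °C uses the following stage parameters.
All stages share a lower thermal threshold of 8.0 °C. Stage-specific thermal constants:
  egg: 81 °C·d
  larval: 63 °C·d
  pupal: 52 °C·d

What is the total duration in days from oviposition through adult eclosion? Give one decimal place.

Daily accumulation at 13.7 °C = 13.7 − 8.0 = 5.7 DD/day.
Total K = 81 + 63 + 52 = 196 DD.
Total duration = 196 / 5.7 = 34.386 ≈ 34.4 days.

34.4 days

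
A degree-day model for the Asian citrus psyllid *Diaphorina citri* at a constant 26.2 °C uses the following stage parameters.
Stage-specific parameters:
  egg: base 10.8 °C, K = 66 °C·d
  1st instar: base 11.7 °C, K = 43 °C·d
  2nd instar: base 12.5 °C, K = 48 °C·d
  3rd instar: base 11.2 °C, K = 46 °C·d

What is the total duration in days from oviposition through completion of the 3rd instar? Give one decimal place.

13.8 days

egg: 66 / (26.2 − 10.8) = 66 / 15.4 = 4.286 d.
1st instar: 43 / (26.2 − 11.7) = 43 / 14.5 = 2.966 d.
2nd instar: 48 / (26.2 − 12.5) = 48 / 13.7 = 3.504 d.
3rd instar: 46 / (26.2 − 11.2) = 46 / 15.0 = 3.067 d.
Sum = 13.822 ≈ 13.8 days.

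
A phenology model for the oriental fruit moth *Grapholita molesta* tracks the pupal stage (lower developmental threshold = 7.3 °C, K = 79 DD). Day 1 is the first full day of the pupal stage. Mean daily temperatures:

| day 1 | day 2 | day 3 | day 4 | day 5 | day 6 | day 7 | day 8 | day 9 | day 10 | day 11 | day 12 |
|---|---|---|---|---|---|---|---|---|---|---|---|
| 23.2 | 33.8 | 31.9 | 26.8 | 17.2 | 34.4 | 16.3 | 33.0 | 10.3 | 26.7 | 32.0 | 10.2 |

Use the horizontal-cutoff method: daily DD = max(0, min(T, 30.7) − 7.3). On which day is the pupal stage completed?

day 4

Daily DD above 7.3 °C (capped at 23.4): 15.9, 23.4, 23.4, 19.5, 9.9, 23.4, 9.0, 23.4, 3.0, 19.4, 23.4, 2.9.
Cumulative: 15.9, 39.3, 62.7, 82.2, 92.1, 115.5, 124.5, 147.9, 150.9, 170.3, 193.7, 196.6.
The total first reaches 79 DD on day 4.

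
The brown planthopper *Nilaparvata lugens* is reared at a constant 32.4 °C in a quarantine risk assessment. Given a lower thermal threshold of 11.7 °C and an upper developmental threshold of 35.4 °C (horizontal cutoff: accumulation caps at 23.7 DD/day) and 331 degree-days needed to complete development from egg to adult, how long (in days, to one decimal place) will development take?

Daily accumulation = 32.4 − 11.7 = 20.7 DD/day.
Duration = 331 / 20.7 = 15.990 ≈ 16.0 days.

16.0 days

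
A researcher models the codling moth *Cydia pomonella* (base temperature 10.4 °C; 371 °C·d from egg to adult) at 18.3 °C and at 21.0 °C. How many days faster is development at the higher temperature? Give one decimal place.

At 18.3 °C: 371 / (18.3 − 10.4) = 371 / 7.9 = 46.962 d.
At 21.0 °C: 371 / (21.0 − 10.4) = 371 / 10.6 = 35.000 d.
Difference = |46.962 − 35.000| = 11.962 ≈ 12.0 days.

12.0 days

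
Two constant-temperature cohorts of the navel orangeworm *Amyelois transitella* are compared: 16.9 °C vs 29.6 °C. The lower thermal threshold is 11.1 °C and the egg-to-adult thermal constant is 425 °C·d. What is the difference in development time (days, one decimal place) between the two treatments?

50.3 days

At 16.9 °C: 425 / (16.9 − 11.1) = 425 / 5.8 = 73.276 d.
At 29.6 °C: 425 / (29.6 − 11.1) = 425 / 18.5 = 22.973 d.
Difference = |73.276 − 22.973| = 50.303 ≈ 50.3 days.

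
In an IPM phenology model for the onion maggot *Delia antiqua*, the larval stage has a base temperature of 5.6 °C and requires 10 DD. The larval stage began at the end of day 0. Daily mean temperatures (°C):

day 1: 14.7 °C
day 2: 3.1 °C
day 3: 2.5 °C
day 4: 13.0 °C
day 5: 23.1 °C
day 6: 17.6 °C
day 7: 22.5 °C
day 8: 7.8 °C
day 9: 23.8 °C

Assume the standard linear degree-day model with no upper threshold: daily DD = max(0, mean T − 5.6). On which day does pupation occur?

day 4

Daily DD above 5.6 °C: 9.1, 0.0, 0.0, 7.4, 17.5, 12.0, 16.9, 2.2, 18.2.
Cumulative: 9.1, 9.1, 9.1, 16.5, 34.0, 46.0, 62.9, 65.1, 83.3.
The total first reaches 10 DD on day 4.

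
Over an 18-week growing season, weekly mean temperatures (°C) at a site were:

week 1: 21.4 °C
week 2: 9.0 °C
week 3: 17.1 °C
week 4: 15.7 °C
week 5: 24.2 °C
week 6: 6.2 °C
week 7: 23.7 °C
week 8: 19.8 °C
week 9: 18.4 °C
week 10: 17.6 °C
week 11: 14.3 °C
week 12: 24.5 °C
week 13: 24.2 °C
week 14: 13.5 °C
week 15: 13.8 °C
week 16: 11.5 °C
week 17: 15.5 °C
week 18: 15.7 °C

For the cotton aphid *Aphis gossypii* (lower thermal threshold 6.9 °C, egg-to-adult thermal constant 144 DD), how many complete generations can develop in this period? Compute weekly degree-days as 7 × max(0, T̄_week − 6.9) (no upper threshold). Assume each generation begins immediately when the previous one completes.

8 generations

Weekly DD (7 × max(0, T̄ − 6.9)): 101.5, 14.7, 71.4, 61.6, 121.1, 0.0, 117.6, 90.3, 80.5, 74.9, 51.8, 123.2, 121.1, 46.2, 48.3, 32.2, 60.2, 61.6.
Season total = 1278.2 DD.
Complete generations = ⌊1278.2 / 144⌋ = 8.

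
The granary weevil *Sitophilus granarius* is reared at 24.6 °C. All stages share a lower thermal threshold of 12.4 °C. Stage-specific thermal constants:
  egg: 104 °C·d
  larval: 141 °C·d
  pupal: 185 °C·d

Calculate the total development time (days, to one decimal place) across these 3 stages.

Daily accumulation at 24.6 °C = 24.6 − 12.4 = 12.2 DD/day.
Total K = 104 + 141 + 185 = 430 DD.
Total duration = 430 / 12.2 = 35.246 ≈ 35.2 days.

35.2 days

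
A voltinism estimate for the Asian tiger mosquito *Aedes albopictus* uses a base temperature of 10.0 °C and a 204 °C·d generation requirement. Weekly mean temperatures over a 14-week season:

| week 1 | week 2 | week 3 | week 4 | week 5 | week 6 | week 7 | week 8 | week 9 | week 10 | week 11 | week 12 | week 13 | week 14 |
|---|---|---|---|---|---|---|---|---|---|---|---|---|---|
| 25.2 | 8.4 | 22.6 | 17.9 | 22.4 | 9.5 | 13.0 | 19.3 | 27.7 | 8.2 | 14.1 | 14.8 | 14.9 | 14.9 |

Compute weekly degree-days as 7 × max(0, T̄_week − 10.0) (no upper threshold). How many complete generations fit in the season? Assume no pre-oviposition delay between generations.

Weekly DD (7 × max(0, T̄ − 10.0)): 106.4, 0.0, 88.2, 55.3, 86.8, 0.0, 21.0, 65.1, 123.9, 0.0, 28.7, 33.6, 34.3, 34.3.
Season total = 677.6 DD.
Complete generations = ⌊677.6 / 204⌋ = 3.

3 generations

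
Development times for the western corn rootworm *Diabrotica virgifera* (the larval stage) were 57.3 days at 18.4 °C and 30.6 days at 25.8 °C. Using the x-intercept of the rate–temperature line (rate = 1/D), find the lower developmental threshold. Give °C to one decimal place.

Under the model K = D·(T − T_b), so D₁·(T₁ − T_b) = D₂·(T₂ − T_b).
57.3·(18.4 − T_b) = 30.6·(25.8 − T_b)
T_b = (57.3·18.4 − 30.6·25.8) / (57.3 − 30.6) = 264.84 / 26.7 = 9.919 °C ≈ 9.9 °C.

9.9 °C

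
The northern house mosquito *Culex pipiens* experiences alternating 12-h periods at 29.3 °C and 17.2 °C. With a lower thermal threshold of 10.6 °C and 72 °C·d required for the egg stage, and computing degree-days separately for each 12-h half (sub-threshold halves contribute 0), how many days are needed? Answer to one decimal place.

5.7 days

Day half: max(0, 29.3 − 10.6) × 0.5 = 18.7 × 0.5 = 9.35 DD.
Night half: max(0, 17.2 − 10.6) × 0.5 = 6.6 × 0.5 = 3.30 DD.
Per 24 h: 12.65 DD/day.
Duration = 72 / 12.65 = 5.692 ≈ 5.7 days.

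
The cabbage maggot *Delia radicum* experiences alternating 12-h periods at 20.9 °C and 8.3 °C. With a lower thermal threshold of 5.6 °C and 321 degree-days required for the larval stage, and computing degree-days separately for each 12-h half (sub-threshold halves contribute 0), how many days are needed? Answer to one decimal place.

Day half: max(0, 20.9 − 5.6) × 0.5 = 15.3 × 0.5 = 7.65 DD.
Night half: max(0, 8.3 − 5.6) × 0.5 = 2.7 × 0.5 = 1.35 DD.
Per 24 h: 9.00 DD/day.
Duration = 321 / 9.00 = 35.667 ≈ 35.7 days.

35.7 days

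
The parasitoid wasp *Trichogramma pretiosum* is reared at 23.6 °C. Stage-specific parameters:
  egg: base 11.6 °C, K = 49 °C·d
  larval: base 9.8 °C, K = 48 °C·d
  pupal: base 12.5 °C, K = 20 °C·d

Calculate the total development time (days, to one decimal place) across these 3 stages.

9.4 days

egg: 49 / (23.6 − 11.6) = 49 / 12.0 = 4.083 d.
larval: 48 / (23.6 − 9.8) = 48 / 13.8 = 3.478 d.
pupal: 20 / (23.6 − 12.5) = 20 / 11.1 = 1.802 d.
Sum = 9.363 ≈ 9.4 days.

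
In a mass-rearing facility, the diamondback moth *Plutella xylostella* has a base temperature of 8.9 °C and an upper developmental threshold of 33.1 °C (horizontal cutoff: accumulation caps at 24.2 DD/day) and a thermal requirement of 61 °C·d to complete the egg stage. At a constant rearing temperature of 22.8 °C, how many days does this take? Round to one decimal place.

4.4 days

Daily accumulation = 22.8 − 8.9 = 13.9 DD/day.
Duration = 61 / 13.9 = 4.388 ≈ 4.4 days.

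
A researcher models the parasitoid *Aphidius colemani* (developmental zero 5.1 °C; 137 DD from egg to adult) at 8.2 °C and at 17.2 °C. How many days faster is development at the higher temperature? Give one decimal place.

At 8.2 °C: 137 / (8.2 − 5.1) = 137 / 3.1 = 44.194 d.
At 17.2 °C: 137 / (17.2 − 5.1) = 137 / 12.1 = 11.322 d.
Difference = |44.194 − 11.322| = 32.871 ≈ 32.9 days.

32.9 days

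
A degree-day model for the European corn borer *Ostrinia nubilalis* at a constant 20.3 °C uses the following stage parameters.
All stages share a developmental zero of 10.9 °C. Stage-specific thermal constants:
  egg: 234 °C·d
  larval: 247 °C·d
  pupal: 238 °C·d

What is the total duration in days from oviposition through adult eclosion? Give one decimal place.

76.5 days

Daily accumulation at 20.3 °C = 20.3 − 10.9 = 9.4 DD/day.
Total K = 234 + 247 + 238 = 719 DD.
Total duration = 719 / 9.4 = 76.489 ≈ 76.5 days.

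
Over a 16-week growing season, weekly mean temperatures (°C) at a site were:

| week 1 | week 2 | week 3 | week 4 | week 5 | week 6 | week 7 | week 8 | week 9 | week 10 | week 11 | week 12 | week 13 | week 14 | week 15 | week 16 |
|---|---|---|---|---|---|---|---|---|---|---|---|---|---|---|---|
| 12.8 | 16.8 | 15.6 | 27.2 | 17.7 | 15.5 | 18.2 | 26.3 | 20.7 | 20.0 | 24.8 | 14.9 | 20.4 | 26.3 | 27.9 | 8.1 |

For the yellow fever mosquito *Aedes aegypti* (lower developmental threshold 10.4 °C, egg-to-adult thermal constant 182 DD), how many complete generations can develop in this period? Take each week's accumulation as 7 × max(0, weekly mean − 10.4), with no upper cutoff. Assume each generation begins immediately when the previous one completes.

5 generations

Weekly DD (7 × max(0, T̄ − 10.4)): 16.8, 44.8, 36.4, 117.6, 51.1, 35.7, 54.6, 111.3, 72.1, 67.2, 100.8, 31.5, 70.0, 111.3, 122.5, 0.0.
Season total = 1043.7 DD.
Complete generations = ⌊1043.7 / 182⌋ = 5.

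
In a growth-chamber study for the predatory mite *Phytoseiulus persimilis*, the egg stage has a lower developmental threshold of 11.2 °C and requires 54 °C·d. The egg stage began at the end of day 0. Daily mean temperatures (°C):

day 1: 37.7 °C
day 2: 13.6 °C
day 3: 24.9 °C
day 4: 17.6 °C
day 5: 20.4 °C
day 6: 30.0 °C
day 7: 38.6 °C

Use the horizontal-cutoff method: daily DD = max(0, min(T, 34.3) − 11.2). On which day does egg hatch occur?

Daily DD above 11.2 °C (capped at 23.1): 23.1, 2.4, 13.7, 6.4, 9.2, 18.8, 23.1.
Cumulative: 23.1, 25.5, 39.2, 45.6, 54.8, 73.6, 96.7.
The total first reaches 54 DD on day 5.

day 5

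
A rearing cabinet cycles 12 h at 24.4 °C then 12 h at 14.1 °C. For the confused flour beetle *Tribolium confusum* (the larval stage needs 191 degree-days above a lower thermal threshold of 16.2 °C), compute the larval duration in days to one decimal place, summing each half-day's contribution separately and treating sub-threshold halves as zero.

46.6 days

Day half: max(0, 24.4 − 16.2) × 0.5 = 8.2 × 0.5 = 4.10 DD.
Night half: max(0, 14.1 − 16.2) × 0.5 = 0.0 × 0.5 = 0.00 DD.
Per 24 h: 4.10 DD/day.
Duration = 191 / 4.10 = 46.585 ≈ 46.6 days.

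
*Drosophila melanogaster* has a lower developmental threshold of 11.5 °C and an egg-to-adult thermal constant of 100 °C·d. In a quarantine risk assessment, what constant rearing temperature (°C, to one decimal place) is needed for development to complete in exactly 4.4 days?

Required daily accumulation = 100 / 4.4 = 22.727 DD/day.
T = T_base + 22.727 = 11.5 + 22.727 = 34.227 ≈ 34.2 °C.

34.2 °C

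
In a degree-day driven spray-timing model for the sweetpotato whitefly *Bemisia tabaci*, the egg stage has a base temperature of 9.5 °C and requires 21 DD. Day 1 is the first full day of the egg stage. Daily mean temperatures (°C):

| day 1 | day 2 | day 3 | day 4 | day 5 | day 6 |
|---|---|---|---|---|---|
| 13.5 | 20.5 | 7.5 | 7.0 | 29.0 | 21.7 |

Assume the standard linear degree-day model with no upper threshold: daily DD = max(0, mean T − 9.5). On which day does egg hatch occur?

Daily DD above 9.5 °C: 4.0, 11.0, 0.0, 0.0, 19.5, 12.2.
Cumulative: 4.0, 15.0, 15.0, 15.0, 34.5, 46.7.
The total first reaches 21 DD on day 5.

day 5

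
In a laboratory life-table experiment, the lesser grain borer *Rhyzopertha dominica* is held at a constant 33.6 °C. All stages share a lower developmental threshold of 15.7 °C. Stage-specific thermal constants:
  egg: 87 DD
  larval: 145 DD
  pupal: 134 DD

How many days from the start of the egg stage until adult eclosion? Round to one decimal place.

20.4 days

Daily accumulation at 33.6 °C = 33.6 − 15.7 = 17.9 DD/day.
Total K = 87 + 145 + 134 = 366 DD.
Total duration = 366 / 17.9 = 20.447 ≈ 20.4 days.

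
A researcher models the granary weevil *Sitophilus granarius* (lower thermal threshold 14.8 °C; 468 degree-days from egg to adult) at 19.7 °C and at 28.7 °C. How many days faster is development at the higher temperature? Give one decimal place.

At 19.7 °C: 468 / (19.7 − 14.8) = 468 / 4.9 = 95.510 d.
At 28.7 °C: 468 / (28.7 − 14.8) = 468 / 13.9 = 33.669 d.
Difference = |95.510 − 33.669| = 61.841 ≈ 61.8 days.

61.8 days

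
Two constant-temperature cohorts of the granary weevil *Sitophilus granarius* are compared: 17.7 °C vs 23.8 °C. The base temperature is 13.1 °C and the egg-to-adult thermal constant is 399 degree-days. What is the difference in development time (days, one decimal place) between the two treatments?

49.4 days

At 17.7 °C: 399 / (17.7 − 13.1) = 399 / 4.6 = 86.739 d.
At 23.8 °C: 399 / (23.8 − 13.1) = 399 / 10.7 = 37.290 d.
Difference = |86.739 − 37.290| = 49.449 ≈ 49.4 days.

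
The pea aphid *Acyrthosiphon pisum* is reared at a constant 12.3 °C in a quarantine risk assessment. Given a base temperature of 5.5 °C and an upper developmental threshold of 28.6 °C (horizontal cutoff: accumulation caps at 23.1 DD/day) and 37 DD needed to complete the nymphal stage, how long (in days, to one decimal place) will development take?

5.4 days

Daily accumulation = 12.3 − 5.5 = 6.8 DD/day.
Duration = 37 / 6.8 = 5.441 ≈ 5.4 days.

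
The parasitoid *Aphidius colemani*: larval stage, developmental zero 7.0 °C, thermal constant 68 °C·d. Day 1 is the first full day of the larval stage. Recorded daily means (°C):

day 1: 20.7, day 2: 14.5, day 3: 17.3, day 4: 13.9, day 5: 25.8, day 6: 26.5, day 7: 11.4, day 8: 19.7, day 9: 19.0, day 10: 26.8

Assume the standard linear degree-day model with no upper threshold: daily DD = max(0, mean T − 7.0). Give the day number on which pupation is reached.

Daily DD above 7.0 °C: 13.7, 7.5, 10.3, 6.9, 18.8, 19.5, 4.4, 12.7, 12.0, 19.8.
Cumulative: 13.7, 21.2, 31.5, 38.4, 57.2, 76.7, 81.1, 93.8, 105.8, 125.6.
The total first reaches 68 DD on day 6.

day 6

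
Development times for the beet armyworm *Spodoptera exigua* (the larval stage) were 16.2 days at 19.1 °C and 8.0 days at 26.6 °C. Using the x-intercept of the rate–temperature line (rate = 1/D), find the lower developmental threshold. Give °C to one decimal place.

Under the model K = D·(T − T_b), so D₁·(T₁ − T_b) = D₂·(T₂ − T_b).
16.2·(19.1 − T_b) = 8.0·(26.6 − T_b)
T_b = (16.2·19.1 − 8.0·26.6) / (16.2 − 8.0) = 96.62 / 8.2 = 11.783 °C ≈ 11.8 °C.

11.8 °C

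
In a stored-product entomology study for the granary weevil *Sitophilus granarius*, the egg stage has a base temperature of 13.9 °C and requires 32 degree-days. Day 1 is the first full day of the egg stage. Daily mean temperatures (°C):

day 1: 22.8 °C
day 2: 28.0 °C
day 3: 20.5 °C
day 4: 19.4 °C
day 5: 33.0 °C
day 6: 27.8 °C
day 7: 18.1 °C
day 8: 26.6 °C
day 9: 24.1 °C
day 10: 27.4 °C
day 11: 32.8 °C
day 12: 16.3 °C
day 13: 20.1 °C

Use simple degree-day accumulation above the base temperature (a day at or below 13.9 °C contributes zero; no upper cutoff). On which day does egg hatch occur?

day 4

Daily DD above 13.9 °C: 8.9, 14.1, 6.6, 5.5, 19.1, 13.9, 4.2, 12.7, 10.2, 13.5, 18.9, 2.4, 6.2.
Cumulative: 8.9, 23.0, 29.6, 35.1, 54.2, 68.1, 72.3, 85.0, 95.2, 108.7, 127.6, 130.0, 136.2.
The total first reaches 32 DD on day 4.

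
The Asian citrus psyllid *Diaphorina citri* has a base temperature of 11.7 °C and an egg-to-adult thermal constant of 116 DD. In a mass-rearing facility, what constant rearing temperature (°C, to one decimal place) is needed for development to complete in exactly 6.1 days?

Required daily accumulation = 116 / 6.1 = 19.016 DD/day.
T = T_base + 19.016 = 11.7 + 19.016 = 30.716 ≈ 30.7 °C.

30.7 °C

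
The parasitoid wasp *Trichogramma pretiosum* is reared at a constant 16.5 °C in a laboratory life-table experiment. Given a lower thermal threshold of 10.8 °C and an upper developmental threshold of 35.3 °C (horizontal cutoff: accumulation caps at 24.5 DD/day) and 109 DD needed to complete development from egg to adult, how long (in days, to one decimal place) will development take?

19.1 days

Daily accumulation = 16.5 − 10.8 = 5.7 DD/day.
Duration = 109 / 5.7 = 19.123 ≈ 19.1 days.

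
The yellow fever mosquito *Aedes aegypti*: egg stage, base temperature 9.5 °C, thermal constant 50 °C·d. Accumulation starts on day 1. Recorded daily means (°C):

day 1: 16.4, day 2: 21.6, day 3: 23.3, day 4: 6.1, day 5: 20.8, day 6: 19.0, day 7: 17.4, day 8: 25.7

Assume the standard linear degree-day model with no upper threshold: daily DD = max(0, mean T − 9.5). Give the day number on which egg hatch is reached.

day 6

Daily DD above 9.5 °C: 6.9, 12.1, 13.8, 0.0, 11.3, 9.5, 7.9, 16.2.
Cumulative: 6.9, 19.0, 32.8, 32.8, 44.1, 53.6, 61.5, 77.7.
The total first reaches 50 DD on day 6.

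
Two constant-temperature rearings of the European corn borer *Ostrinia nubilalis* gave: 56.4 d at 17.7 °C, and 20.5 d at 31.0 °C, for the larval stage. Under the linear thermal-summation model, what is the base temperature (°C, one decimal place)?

10.1 °C

Under the model K = D·(T − T_b), so D₁·(T₁ − T_b) = D₂·(T₂ − T_b).
56.4·(17.7 − T_b) = 20.5·(31.0 − T_b)
T_b = (56.4·17.7 − 20.5·31.0) / (56.4 − 20.5) = 362.78 / 35.9 = 10.105 °C ≈ 10.1 °C.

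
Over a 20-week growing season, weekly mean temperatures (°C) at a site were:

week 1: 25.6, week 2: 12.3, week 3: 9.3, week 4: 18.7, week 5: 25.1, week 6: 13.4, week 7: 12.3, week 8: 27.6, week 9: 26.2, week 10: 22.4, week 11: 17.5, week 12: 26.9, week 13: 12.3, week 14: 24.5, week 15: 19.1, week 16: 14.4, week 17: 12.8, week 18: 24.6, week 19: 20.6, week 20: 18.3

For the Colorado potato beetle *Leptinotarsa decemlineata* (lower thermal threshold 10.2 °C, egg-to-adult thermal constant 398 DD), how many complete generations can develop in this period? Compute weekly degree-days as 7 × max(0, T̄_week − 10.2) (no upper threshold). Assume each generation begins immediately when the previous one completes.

Weekly DD (7 × max(0, T̄ − 10.2)): 107.8, 14.7, 0.0, 59.5, 104.3, 22.4, 14.7, 121.8, 112.0, 85.4, 51.1, 116.9, 14.7, 100.1, 62.3, 29.4, 18.2, 100.8, 72.8, 56.7.
Season total = 1265.6 DD.
Complete generations = ⌊1265.6 / 398⌋ = 3.

3 generations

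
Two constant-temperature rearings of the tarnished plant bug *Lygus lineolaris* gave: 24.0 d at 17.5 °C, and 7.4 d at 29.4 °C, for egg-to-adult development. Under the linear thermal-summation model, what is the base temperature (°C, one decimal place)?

Under the model K = D·(T − T_b), so D₁·(T₁ − T_b) = D₂·(T₂ − T_b).
24.0·(17.5 − T_b) = 7.4·(29.4 − T_b)
T_b = (24.0·17.5 − 7.4·29.4) / (24.0 − 7.4) = 202.44 / 16.6 = 12.195 °C ≈ 12.2 °C.

12.2 °C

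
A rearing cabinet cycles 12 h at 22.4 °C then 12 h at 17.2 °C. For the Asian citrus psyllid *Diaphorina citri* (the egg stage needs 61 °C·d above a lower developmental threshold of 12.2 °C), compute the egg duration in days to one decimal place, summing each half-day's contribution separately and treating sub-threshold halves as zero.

Day half: max(0, 22.4 − 12.2) × 0.5 = 10.2 × 0.5 = 5.10 DD.
Night half: max(0, 17.2 − 12.2) × 0.5 = 5.0 × 0.5 = 2.50 DD.
Per 24 h: 7.60 DD/day.
Duration = 61 / 7.60 = 8.026 ≈ 8.0 days.

8.0 days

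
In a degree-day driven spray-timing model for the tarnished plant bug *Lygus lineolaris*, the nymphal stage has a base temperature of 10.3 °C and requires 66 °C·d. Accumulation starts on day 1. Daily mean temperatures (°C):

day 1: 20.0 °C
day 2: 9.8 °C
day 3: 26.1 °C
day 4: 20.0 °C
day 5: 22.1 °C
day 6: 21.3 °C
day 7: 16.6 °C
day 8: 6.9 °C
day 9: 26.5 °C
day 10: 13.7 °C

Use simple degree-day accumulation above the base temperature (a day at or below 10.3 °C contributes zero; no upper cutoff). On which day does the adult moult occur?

Daily DD above 10.3 °C: 9.7, 0.0, 15.8, 9.7, 11.8, 11.0, 6.3, 0.0, 16.2, 3.4.
Cumulative: 9.7, 9.7, 25.5, 35.2, 47.0, 58.0, 64.3, 64.3, 80.5, 83.9.
The total first reaches 66 DD on day 9.

day 9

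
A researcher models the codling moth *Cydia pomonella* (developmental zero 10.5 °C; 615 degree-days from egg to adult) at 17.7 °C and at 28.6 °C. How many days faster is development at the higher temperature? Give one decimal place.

51.4 days

At 17.7 °C: 615 / (17.7 − 10.5) = 615 / 7.2 = 85.417 d.
At 28.6 °C: 615 / (28.6 − 10.5) = 615 / 18.1 = 33.978 d.
Difference = |85.417 − 33.978| = 51.439 ≈ 51.4 days.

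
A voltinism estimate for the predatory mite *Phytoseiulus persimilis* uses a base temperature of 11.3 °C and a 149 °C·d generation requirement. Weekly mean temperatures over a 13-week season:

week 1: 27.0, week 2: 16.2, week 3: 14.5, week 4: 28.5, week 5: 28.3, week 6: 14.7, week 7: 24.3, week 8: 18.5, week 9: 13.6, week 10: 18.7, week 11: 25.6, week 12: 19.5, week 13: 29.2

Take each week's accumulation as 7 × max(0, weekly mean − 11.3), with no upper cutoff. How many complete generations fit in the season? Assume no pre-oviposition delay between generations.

Weekly DD (7 × max(0, T̄ − 11.3)): 109.9, 34.3, 22.4, 120.4, 119.0, 23.8, 91.0, 50.4, 16.1, 51.8, 100.1, 57.4, 125.3.
Season total = 921.9 DD.
Complete generations = ⌊921.9 / 149⌋ = 6.

6 generations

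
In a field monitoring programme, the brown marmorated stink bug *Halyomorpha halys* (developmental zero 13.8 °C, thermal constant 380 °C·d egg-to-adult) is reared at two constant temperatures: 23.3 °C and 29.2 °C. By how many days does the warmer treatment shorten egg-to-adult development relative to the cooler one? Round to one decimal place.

At 23.3 °C: 380 / (23.3 − 13.8) = 380 / 9.5 = 40.000 d.
At 29.2 °C: 380 / (29.2 − 13.8) = 380 / 15.4 = 24.675 d.
Difference = |40.000 − 24.675| = 15.325 ≈ 15.3 days.

15.3 days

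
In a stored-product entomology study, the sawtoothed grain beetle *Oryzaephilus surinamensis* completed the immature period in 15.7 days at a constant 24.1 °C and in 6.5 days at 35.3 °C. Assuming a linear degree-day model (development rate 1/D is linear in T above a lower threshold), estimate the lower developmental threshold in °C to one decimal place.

Linear rate model ⇒ the product D·(T − T_b) is constant across temperatures.
15.7·(24.1 − T_b) = 6.5·(35.3 − T_b)
T_b = (15.7·24.1 − 6.5·35.3) / (15.7 − 6.5) = 148.92 / 9.2 = 16.187 °C ≈ 16.2 °C.

16.2 °C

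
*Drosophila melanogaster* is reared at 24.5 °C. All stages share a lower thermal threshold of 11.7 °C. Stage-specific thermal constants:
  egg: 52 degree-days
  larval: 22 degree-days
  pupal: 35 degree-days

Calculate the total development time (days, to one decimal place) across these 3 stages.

8.5 days

Daily accumulation at 24.5 °C = 24.5 − 11.7 = 12.8 DD/day.
Total K = 52 + 22 + 35 = 109 DD.
Total duration = 109 / 12.8 = 8.516 ≈ 8.5 days.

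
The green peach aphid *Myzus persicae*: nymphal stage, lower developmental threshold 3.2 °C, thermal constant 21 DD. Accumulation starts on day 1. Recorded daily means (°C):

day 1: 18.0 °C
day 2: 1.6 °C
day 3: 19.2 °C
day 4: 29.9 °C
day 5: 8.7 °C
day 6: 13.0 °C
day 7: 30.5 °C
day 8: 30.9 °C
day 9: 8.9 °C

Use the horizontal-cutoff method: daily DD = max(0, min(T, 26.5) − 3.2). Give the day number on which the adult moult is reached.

Daily DD above 3.2 °C (capped at 23.3): 14.8, 0.0, 16.0, 23.3, 5.5, 9.8, 23.3, 23.3, 5.7.
Cumulative: 14.8, 14.8, 30.8, 54.1, 59.6, 69.4, 92.7, 116.0, 121.7.
The total first reaches 21 DD on day 3.

day 3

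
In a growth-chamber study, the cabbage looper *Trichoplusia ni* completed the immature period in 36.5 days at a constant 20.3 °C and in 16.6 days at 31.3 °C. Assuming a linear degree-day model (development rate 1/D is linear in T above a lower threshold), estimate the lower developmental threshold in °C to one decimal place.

Linear rate model ⇒ the product D·(T − T_b) is constant across temperatures.
36.5·(20.3 − T_b) = 16.6·(31.3 − T_b)
T_b = (36.5·20.3 − 16.6·31.3) / (36.5 − 16.6) = 221.37 / 19.9 = 11.124 °C ≈ 11.1 °C.

11.1 °C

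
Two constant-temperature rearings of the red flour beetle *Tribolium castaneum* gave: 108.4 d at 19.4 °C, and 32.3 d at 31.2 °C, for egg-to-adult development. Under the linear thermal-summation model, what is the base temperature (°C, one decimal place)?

Linear rate model ⇒ the product D·(T − T_b) is constant across temperatures.
108.4·(19.4 − T_b) = 32.3·(31.2 − T_b)
T_b = (108.4·19.4 − 32.3·31.2) / (108.4 − 32.3) = 1095.20 / 76.1 = 14.392 °C ≈ 14.4 °C.

14.4 °C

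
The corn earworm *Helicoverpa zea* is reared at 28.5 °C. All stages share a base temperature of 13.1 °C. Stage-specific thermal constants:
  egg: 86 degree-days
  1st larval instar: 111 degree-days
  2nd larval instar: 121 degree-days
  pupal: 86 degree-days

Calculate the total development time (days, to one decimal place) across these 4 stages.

Daily accumulation at 28.5 °C = 28.5 − 13.1 = 15.4 DD/day.
Total K = 86 + 111 + 121 + 86 = 404 DD.
Total duration = 404 / 15.4 = 26.234 ≈ 26.2 days.

26.2 days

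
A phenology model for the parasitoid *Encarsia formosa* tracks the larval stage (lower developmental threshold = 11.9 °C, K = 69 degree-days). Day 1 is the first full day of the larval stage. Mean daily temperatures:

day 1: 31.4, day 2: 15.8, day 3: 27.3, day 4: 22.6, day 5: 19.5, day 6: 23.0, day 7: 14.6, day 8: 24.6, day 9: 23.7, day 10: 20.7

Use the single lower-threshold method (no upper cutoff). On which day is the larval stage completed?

Daily DD above 11.9 °C: 19.5, 3.9, 15.4, 10.7, 7.6, 11.1, 2.7, 12.7, 11.8, 8.8.
Cumulative: 19.5, 23.4, 38.8, 49.5, 57.1, 68.2, 70.9, 83.6, 95.4, 104.2.
The total first reaches 69 DD on day 7.

day 7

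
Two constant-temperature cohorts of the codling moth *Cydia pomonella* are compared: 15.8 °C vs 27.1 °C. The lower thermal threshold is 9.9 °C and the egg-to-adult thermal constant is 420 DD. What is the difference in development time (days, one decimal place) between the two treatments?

At 15.8 °C: 420 / (15.8 − 9.9) = 420 / 5.9 = 71.186 d.
At 27.1 °C: 420 / (27.1 − 9.9) = 420 / 17.2 = 24.419 d.
Difference = |71.186 − 24.419| = 46.768 ≈ 46.8 days.

46.8 days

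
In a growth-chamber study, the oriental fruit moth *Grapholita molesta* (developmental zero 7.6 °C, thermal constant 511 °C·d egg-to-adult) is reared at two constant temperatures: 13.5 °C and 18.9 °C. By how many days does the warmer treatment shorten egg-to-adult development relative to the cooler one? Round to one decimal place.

At 13.5 °C: 511 / (13.5 − 7.6) = 511 / 5.9 = 86.610 d.
At 18.9 °C: 511 / (18.9 − 7.6) = 511 / 11.3 = 45.221 d.
Difference = |86.610 − 45.221| = 41.389 ≈ 41.4 days.

41.4 days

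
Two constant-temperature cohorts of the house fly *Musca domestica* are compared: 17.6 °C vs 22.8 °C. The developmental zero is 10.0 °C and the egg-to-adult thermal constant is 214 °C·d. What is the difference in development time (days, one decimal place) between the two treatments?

11.4 days

At 17.6 °C: 214 / (17.6 − 10.0) = 214 / 7.6 = 28.158 d.
At 22.8 °C: 214 / (22.8 − 10.0) = 214 / 12.8 = 16.719 d.
Difference = |28.158 − 16.719| = 11.439 ≈ 11.4 days.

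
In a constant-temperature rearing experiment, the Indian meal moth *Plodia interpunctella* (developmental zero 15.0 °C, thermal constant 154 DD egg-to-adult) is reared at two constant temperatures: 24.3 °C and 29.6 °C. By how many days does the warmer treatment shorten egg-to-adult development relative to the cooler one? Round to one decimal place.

6.0 days

At 24.3 °C: 154 / (24.3 − 15.0) = 154 / 9.3 = 16.559 d.
At 29.6 °C: 154 / (29.6 − 15.0) = 154 / 14.6 = 10.548 d.
Difference = |16.559 − 10.548| = 6.011 ≈ 6.0 days.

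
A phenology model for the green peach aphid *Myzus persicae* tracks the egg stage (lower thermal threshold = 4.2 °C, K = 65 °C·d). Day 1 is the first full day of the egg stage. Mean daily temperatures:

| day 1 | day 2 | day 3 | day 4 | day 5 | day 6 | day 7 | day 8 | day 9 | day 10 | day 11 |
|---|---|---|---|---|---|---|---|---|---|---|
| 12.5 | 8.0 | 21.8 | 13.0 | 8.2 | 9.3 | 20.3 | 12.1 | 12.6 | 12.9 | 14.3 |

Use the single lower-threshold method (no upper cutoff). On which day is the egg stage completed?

day 8

Daily DD above 4.2 °C: 8.3, 3.8, 17.6, 8.8, 4.0, 5.1, 16.1, 7.9, 8.4, 8.7, 10.1.
Cumulative: 8.3, 12.1, 29.7, 38.5, 42.5, 47.6, 63.7, 71.6, 80.0, 88.7, 98.8.
The total first reaches 65 DD on day 8.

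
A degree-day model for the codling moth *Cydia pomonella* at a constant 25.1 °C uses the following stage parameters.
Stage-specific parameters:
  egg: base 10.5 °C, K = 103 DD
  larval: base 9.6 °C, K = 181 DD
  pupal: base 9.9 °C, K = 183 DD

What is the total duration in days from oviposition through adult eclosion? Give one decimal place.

egg: 103 / (25.1 − 10.5) = 103 / 14.6 = 7.055 d.
larval: 181 / (25.1 − 9.6) = 181 / 15.5 = 11.677 d.
pupal: 183 / (25.1 − 9.9) = 183 / 15.2 = 12.039 d.
Sum = 30.772 ≈ 30.8 days.

30.8 days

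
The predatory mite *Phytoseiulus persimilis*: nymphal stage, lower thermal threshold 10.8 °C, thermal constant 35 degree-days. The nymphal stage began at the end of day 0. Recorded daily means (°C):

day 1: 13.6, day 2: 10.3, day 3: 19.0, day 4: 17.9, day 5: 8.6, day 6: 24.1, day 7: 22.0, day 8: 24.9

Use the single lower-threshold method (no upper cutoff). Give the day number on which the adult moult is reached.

Daily DD above 10.8 °C: 2.8, 0.0, 8.2, 7.1, 0.0, 13.3, 11.2, 14.1.
Cumulative: 2.8, 2.8, 11.0, 18.1, 18.1, 31.4, 42.6, 56.7.
The total first reaches 35 DD on day 7.

day 7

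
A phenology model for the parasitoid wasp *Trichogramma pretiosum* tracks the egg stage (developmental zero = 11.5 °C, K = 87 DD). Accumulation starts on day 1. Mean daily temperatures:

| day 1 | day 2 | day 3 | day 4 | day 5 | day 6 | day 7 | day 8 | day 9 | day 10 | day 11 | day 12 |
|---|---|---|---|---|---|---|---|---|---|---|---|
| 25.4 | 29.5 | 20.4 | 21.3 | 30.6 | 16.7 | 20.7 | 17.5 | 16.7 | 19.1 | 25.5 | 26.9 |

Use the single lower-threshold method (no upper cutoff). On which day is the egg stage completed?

day 8

Daily DD above 11.5 °C: 13.9, 18.0, 8.9, 9.8, 19.1, 5.2, 9.2, 6.0, 5.2, 7.6, 14.0, 15.4.
Cumulative: 13.9, 31.9, 40.8, 50.6, 69.7, 74.9, 84.1, 90.1, 95.3, 102.9, 116.9, 132.3.
The total first reaches 87 DD on day 8.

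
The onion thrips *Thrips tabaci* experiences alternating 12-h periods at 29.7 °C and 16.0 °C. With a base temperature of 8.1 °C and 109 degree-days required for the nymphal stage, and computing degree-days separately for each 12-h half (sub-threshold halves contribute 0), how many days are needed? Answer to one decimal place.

7.4 days

Day half: max(0, 29.7 − 8.1) × 0.5 = 21.6 × 0.5 = 10.80 DD.
Night half: max(0, 16.0 − 8.1) × 0.5 = 7.9 × 0.5 = 3.95 DD.
Per 24 h: 14.75 DD/day.
Duration = 109 / 14.75 = 7.390 ≈ 7.4 days.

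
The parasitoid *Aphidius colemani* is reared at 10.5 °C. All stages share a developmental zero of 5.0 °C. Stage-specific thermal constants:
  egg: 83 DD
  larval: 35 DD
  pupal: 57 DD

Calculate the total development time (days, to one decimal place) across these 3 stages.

31.8 days

Daily accumulation at 10.5 °C = 10.5 − 5.0 = 5.5 DD/day.
Total K = 83 + 35 + 57 = 175 DD.
Total duration = 175 / 5.5 = 31.818 ≈ 31.8 days.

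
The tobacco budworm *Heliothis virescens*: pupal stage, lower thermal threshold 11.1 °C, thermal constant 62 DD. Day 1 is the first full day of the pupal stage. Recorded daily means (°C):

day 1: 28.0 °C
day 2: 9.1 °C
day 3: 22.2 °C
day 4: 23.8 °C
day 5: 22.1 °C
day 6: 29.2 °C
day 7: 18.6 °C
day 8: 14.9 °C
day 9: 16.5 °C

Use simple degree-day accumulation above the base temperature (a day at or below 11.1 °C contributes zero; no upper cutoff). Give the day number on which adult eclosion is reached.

day 6

Daily DD above 11.1 °C: 16.9, 0.0, 11.1, 12.7, 11.0, 18.1, 7.5, 3.8, 5.4.
Cumulative: 16.9, 16.9, 28.0, 40.7, 51.7, 69.8, 77.3, 81.1, 86.5.
The total first reaches 62 DD on day 6.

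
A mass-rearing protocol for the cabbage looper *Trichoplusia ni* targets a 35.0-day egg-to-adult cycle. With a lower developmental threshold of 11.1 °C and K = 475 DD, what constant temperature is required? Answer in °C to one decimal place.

Required daily accumulation = 475 / 35.0 = 13.571 DD/day.
T = T_base + 13.571 = 11.1 + 13.571 = 24.671 ≈ 24.7 °C.

24.7 °C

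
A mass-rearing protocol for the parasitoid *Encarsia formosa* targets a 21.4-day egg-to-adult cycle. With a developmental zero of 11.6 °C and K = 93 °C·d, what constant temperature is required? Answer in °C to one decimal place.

Required daily accumulation = 93 / 21.4 = 4.346 DD/day.
T = T_base + 4.346 = 11.6 + 4.346 = 15.946 ≈ 15.9 °C.

15.9 °C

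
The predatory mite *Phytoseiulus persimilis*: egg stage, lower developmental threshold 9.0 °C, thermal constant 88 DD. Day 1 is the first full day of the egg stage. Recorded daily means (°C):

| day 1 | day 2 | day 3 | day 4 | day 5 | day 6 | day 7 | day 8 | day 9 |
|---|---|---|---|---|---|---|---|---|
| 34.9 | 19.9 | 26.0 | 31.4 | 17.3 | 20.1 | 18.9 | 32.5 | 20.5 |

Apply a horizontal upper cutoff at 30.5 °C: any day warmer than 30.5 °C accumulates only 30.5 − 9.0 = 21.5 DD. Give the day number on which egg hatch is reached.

day 6

Daily DD above 9.0 °C (capped at 21.5): 21.5, 10.9, 17.0, 21.5, 8.3, 11.1, 9.9, 21.5, 11.5.
Cumulative: 21.5, 32.4, 49.4, 70.9, 79.2, 90.3, 100.2, 121.7, 133.2.
The total first reaches 88 DD on day 6.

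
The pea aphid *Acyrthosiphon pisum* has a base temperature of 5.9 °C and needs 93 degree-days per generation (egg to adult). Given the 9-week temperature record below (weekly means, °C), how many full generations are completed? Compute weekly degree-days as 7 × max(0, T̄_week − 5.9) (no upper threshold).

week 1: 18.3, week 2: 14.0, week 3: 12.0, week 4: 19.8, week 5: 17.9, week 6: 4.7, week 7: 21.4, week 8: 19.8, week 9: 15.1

6 generations

Weekly DD (7 × max(0, T̄ − 5.9)): 86.8, 56.7, 42.7, 97.3, 84.0, 0.0, 108.5, 97.3, 64.4.
Season total = 637.7 DD.
Complete generations = ⌊637.7 / 93⌋ = 6.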